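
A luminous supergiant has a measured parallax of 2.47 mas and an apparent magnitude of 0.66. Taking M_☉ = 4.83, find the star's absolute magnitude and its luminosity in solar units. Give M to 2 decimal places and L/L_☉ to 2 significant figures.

d = 1/p = 1000/2.47 mas = 404.9 pc
M = m − 5 log₁₀ d + 5 = 0.66 − 5·2.6073 + 5 = -7.377
M − M_☉ = -7.377 − 4.83 = -12.207
L/L_☉ = 10^(−0.4 × -12.207) = 76310

M ≈ -7.38; L/L_☉ ≈ 76000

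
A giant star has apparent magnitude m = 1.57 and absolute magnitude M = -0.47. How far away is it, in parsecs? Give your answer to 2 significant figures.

d ≈ 26 pc

μ = m − M = 2.040
m − M = 5 log₁₀ d − 5
log₁₀ d = (m − M)/5 + 1 = 1.4080
d = 10^1.4080 = 25.59 pc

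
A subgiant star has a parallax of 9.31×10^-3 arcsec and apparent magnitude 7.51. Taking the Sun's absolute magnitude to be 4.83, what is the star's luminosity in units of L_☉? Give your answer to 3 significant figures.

d = 1/p = 1/9.31×10^-3″ = 107.4 pc
M = m − 5 log₁₀ d + 5 = 7.51 − 5·2.0311 + 5 = 2.355
M − M_☉ = 2.355 − 4.83 = -2.475
L/L_☉ = 10^(−0.4 × -2.475) = 9.775

L/L_☉ ≈ 9.77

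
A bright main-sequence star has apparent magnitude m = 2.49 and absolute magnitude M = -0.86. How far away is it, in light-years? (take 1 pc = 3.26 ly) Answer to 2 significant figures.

d ≈ 150 ly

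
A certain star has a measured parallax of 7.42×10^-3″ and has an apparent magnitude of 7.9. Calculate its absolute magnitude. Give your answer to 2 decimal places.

d = 1/p = 1/7.42×10^-3″ = 134.8 pc
5 log₁₀(d/10 pc) = 5 log₁₀(134.8) − 5 = 5.648
M = m − 5 log₁₀(d/10) = 7.9 − 5.648 = 2.252

M ≈ 2.25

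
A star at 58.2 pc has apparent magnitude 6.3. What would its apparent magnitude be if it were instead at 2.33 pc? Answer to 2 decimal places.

m ≈ -0.69

Flux ∝ 1/d², so Δm = 5 log₁₀(d₂/d₁) = 5 log₁₀(2.33/58.2) = -6.988
m₂ = m₁ + Δm = 6.3 + (-6.988) = -0.688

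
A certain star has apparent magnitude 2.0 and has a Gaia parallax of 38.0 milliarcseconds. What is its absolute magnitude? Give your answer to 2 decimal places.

M ≈ -0.10

p = 38.0 mas = 0.0380″ → d = 1/p = 26.32 pc
5 log₁₀(d/10 pc) = 5 log₁₀(26.32) − 5 = 2.101
M = m − 5 log₁₀(d/10) = 2.0 − 2.101 = -0.101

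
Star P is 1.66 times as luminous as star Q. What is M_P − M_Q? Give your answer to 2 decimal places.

Pogson: ΔM = −2.5 log₁₀(ratio) = −2.5 log₁₀(1.66) = −2.5 × 0.2201 = -0.550
Star P is brighter, so it has the smaller magnitude: the difference is negative.

M_P − M_Q ≈ -0.55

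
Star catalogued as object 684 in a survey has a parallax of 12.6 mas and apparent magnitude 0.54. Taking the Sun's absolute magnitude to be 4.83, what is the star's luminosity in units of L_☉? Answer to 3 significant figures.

L/L_☉ ≈ 3280

d = 1/p = 1000/12.6 mas = 79.37 pc
M = m − 5 log₁₀ d + 5 = 0.54 − 5·1.8996 + 5 = -3.958
M − M_☉ = -3.958 − 4.83 = -8.788
L/L_☉ = 10^(−0.4 × -8.788) = 3275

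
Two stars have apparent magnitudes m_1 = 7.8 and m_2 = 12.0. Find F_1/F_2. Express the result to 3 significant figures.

F_1/F_2 ≈ 47.9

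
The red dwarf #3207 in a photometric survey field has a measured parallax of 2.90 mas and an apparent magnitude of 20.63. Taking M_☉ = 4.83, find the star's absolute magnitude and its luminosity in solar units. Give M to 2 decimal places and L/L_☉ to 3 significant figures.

d = 1/p = 1000/2.90 mas = 344.8 pc
M = m − 5 log₁₀ d + 5 = 20.63 − 5·2.5376 + 5 = 12.942
M − M_☉ = 12.942 − 4.83 = 8.112
L/L_☉ = 10^(−0.4 × 8.112) = 5.691×10^-4

M ≈ 12.94; L/L_☉ ≈ 5.69×10^-4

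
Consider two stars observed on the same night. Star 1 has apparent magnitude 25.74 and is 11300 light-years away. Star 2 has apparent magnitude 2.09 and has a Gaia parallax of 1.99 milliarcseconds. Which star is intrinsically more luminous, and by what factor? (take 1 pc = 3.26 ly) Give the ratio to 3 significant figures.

Star 2 is more luminous, by a factor of 6.06×10^7.

Star 1: d = 11300 ly / 3.26 = 3466 pc
Star 1: M = m − 5 log₁₀ d + 5 = 25.74 − 5·3.5399 + 5 = 13.041
Star 2: p = 1.99 mas = 1.99×10^-3″ → d = 1/p = 502.5 pc
Star 2: M = m − 5 log₁₀ d + 5 = 2.09 − 5·2.7011 + 5 = -6.416
ΔM = M_1 − M_2 = 13.041 − (-6.416) = 19.456; smaller M is more luminous → Star 2.
L ratio = 10^(0.4 |ΔM|) = 10^7.783 = 6.061×10^7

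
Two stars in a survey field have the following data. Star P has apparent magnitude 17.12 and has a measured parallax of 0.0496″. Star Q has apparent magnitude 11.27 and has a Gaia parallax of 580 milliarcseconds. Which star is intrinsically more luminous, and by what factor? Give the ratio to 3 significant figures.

Star Q is more luminous, by a factor of 1.60.

Star P: d = 1/p = 1/0.0496″ = 20.16 pc
Star P: M = m − 5 log₁₀ d + 5 = 17.12 − 5·1.3045 + 5 = 15.597
Star Q: p = 580 mas = 0.580″ → d = 1/p = 1.724 pc
Star Q: M = m − 5 log₁₀ d + 5 = 11.27 − 5·0.2366 + 5 = 15.087
ΔM = M_P − M_Q = 15.597 − (15.087) = 0.510; smaller M is more luminous → Star Q.
L ratio = 10^(0.4 |ΔM|) = 10^0.204 = 1.600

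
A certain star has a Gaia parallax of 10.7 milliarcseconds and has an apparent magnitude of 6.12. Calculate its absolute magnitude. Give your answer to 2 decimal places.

p = 10.7 mas = 0.0107″ → d = 1/p = 93.46 pc
5 log₁₀(d/10 pc) = 5 log₁₀(93.46) − 5 = 4.853
M = m − 5 log₁₀(d/10) = 6.12 − 4.853 = 1.267

M ≈ 1.27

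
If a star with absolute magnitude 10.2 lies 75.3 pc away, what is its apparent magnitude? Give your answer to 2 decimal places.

m ≈ 14.58

m = M + 5 log₁₀ d − 5 = 10.2 + 5·1.8768 − 5 = 14.584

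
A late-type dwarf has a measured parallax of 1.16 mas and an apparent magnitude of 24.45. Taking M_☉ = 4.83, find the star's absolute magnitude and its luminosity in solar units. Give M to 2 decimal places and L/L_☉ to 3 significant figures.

d = 1/p = 1000/1.16 mas = 862.1 pc
M = m − 5 log₁₀ d + 5 = 24.45 − 5·2.9355 + 5 = 14.772
M − M_☉ = 14.772 − 4.83 = 9.942
L/L_☉ = 10^(−0.4 × 9.942) = 1.055×10^-4

M ≈ 14.77; L/L_☉ ≈ 1.05×10^-4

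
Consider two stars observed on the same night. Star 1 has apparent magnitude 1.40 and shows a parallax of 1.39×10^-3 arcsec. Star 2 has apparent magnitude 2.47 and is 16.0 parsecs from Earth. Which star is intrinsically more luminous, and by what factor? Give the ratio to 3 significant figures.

Star 1: d = 1/p = 1/1.39×10^-3″ = 719.4 pc
Star 1: M = m − 5 log₁₀ d + 5 = 1.40 − 5·2.8570 + 5 = -7.885
Star 2: M = m − 5 log₁₀ d + 5 = 2.47 − 5·1.2041 + 5 = 1.449
ΔM = M_1 − M_2 = -7.885 − (1.449) = -9.334; smaller M is more luminous → Star 1.
L ratio = 10^(0.4 |ΔM|) = 10^3.734 = 5417

Star 1 is more luminous, by a factor of 5420.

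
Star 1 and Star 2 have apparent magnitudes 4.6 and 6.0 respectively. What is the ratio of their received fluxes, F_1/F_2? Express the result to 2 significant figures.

F_1/F_2 ≈ 3.6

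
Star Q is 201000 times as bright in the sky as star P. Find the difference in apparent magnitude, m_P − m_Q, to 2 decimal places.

Pogson: Δm = −2.5 log₁₀(ratio) = −2.5 log₁₀(201000) = −2.5 × 5.3032 = -13.258
Star Q is brighter so has the smaller magnitude: m_P − m_Q is positive.

m_P − m_Q ≈ 13.26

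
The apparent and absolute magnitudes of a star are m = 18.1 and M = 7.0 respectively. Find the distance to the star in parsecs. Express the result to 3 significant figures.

d ≈ 1660 pc

μ = m − M = 11.100
m − M = 5 log₁₀ d − 5
log₁₀ d = (m − M)/5 + 1 = 3.2200
d = 10^3.2200 = 1660 pc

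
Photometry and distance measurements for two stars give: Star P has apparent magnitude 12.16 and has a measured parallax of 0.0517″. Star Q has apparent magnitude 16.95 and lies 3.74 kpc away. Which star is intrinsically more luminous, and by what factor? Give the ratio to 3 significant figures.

Star P: d = 1/p = 1/0.0517″ = 19.34 pc
Star P: M = m − 5 log₁₀ d + 5 = 12.16 − 5·1.2865 + 5 = 10.727
Star Q: d = 3.74 kpc = 3740 pc
Star Q: M = m − 5 log₁₀ d + 5 = 16.95 − 5·3.5729 + 5 = 4.086
ΔM = M_P − M_Q = 10.727 − (4.086) = 6.642; smaller M is more luminous → Star Q.
L ratio = 10^(0.4 |ΔM|) = 10^2.657 = 453.7

Star Q is more luminous, by a factor of 454.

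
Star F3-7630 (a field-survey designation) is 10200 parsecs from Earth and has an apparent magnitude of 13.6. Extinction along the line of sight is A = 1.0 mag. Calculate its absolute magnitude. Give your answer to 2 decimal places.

M ≈ -2.44

5 log₁₀(d/10 pc) = 5 log₁₀(10200) − 5 = 15.043
M = m − 5 log₁₀(d/10) − A = 13.6 − 15.043 − 1.0 = -2.443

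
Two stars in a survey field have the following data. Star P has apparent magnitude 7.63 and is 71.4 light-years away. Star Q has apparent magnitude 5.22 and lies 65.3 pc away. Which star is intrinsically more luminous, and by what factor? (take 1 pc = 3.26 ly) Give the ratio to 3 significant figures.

Star P: d = 71.4 ly / 3.26 = 21.90 pc
Star P: M = m − 5 log₁₀ d + 5 = 7.63 − 5·1.3405 + 5 = 5.928
Star Q: M = m − 5 log₁₀ d + 5 = 5.22 − 5·1.8149 + 5 = 1.145
ΔM = M_P − M_Q = 5.928 − (1.145) = 4.782; smaller M is more luminous → Star Q.
L ratio = 10^(0.4 |ΔM|) = 10^1.913 = 81.82

Star Q is more luminous, by a factor of 81.8.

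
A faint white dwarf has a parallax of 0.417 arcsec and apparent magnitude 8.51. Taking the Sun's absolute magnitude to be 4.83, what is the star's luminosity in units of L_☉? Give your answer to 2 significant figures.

L/L_☉ ≈ 1.9×10^-3

d = 1/p = 1/0.417″ = 2.398 pc
M = m − 5 log₁₀ d + 5 = 8.51 − 5·0.3799 + 5 = 11.611
M − M_☉ = 11.611 − 4.83 = 6.781
L/L_☉ = 10^(−0.4 × 6.781) = 1.940×10^-3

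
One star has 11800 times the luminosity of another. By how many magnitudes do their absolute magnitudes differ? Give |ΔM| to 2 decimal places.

|ΔM| ≈ 10.18

Pogson: ΔM = −2.5 log₁₀(ratio) = −2.5 log₁₀(11800) = −2.5 × 4.0719 = -10.180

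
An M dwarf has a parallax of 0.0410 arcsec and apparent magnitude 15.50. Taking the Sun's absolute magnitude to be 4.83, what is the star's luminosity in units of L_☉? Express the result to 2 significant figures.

L/L_☉ ≈ 3.2×10^-4

d = 1/p = 1/0.0410″ = 24.39 pc
M = m − 5 log₁₀ d + 5 = 15.50 − 5·1.3872 + 5 = 13.564
M − M_☉ = 13.564 − 4.83 = 8.734
L/L_☉ = 10^(−0.4 × 8.734) = 3.209×10^-4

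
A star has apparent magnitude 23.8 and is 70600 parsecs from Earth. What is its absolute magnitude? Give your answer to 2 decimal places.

5 log₁₀(d/10 pc) = 5 log₁₀(70600) − 5 = 19.244
M = m − 5 log₁₀(d/10) = 23.8 − 19.244 = 4.556

M ≈ 4.56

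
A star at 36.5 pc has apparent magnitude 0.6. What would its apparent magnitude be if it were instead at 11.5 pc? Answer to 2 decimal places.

m ≈ -1.91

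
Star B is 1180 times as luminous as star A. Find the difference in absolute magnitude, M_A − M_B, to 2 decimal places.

M_A − M_B ≈ 7.68

Pogson: ΔM = −2.5 log₁₀(ratio) = −2.5 log₁₀(1180) = −2.5 × 3.0719 = -7.680
Star B is brighter so has the smaller magnitude: M_A − M_B is positive.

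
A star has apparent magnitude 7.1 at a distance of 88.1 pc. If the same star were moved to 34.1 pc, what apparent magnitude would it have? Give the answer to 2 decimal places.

m ≈ 5.04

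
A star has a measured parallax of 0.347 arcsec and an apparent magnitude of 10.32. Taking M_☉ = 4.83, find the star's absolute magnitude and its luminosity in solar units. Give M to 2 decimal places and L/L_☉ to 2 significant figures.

M ≈ 13.02; L/L_☉ ≈ 5.3×10^-4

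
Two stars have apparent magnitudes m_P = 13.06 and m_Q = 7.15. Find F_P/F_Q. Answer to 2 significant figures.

F_P/F_Q ≈ 4.3×10^-3

Magnitude difference = 5.91
Flux ratio = 10^(−0.4 Δm) = 10^(−0.4 × 5.91) = 10^-2.364 = 4.325×10^-3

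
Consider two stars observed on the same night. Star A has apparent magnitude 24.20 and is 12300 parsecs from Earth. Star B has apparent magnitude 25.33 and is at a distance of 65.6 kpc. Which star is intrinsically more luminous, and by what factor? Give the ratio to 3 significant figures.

Star A: M = m − 5 log₁₀ d + 5 = 24.20 − 5·4.0899 + 5 = 8.750
Star B: d = 65.6 kpc = 65600 pc
Star B: M = m − 5 log₁₀ d + 5 = 25.33 − 5·4.8169 + 5 = 6.245
ΔM = M_A − M_B = 8.750 − (6.245) = 2.505; smaller M is more luminous → Star B.
L ratio = 10^(0.4 |ΔM|) = 10^1.002 = 10.05

Star B is more luminous, by a factor of 10.0.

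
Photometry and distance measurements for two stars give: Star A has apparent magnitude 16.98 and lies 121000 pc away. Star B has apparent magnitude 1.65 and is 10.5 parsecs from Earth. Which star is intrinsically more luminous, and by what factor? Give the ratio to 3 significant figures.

Star A is more luminous, by a factor of 98.0.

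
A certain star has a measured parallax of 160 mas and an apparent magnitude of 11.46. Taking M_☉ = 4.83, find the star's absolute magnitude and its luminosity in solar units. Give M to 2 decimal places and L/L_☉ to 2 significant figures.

d = 1/p = 1000/160 mas = 6.250 pc
M = m − 5 log₁₀ d + 5 = 11.46 − 5·0.7959 + 5 = 12.481
M − M_☉ = 12.481 − 4.83 = 7.651
L/L_☉ = 10^(−0.4 × 7.651) = 8.705×10^-4

M ≈ 12.48; L/L_☉ ≈ 8.7×10^-4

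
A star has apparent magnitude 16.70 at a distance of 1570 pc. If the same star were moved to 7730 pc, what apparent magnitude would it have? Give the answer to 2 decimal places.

m ≈ 20.16

Flux ∝ 1/d², so Δm = 5 log₁₀(d₂/d₁) = 5 log₁₀(7730/1570) = 3.461
m₂ = m₁ + Δm = 16.70 + (3.461) = 20.161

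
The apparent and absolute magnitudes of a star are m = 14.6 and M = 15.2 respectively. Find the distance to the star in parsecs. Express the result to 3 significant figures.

d ≈ 7.59 pc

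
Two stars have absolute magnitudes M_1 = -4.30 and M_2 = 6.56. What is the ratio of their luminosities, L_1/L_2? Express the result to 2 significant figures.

ΔM = M_1 − M_2 = -10.86
L_1/L_2 = 10^(−0.4 ΔM) = 10^4.344 = 22080

L_1/L_2 ≈ 22000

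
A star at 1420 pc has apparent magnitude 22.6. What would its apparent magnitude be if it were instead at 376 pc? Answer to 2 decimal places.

Flux ∝ 1/d², so Δm = 5 log₁₀(d₂/d₁) = 5 log₁₀(376/1420) = -2.886
m₂ = m₁ + Δm = 22.6 + (-2.886) = 19.714

m ≈ 19.71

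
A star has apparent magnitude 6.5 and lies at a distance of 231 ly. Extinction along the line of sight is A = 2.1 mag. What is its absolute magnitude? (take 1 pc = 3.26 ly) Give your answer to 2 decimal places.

M ≈ 0.15

d = 231 ly / 3.26 = 70.86 pc
5 log₁₀(d/10 pc) = 5 log₁₀(70.86) − 5 = 4.252
M = m − 5 log₁₀(d/10) − A = 6.5 − 4.252 − 2.1 = 0.148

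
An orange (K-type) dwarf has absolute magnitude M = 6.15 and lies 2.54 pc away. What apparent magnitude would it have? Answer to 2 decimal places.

m ≈ 3.17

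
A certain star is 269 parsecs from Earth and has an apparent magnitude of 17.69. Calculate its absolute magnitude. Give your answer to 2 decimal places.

M ≈ 10.54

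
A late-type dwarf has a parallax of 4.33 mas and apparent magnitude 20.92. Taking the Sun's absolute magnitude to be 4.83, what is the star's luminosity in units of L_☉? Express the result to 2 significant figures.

L/L_☉ ≈ 2.0×10^-4

d = 1/p = 1000/4.33 mas = 230.9 pc
M = m − 5 log₁₀ d + 5 = 20.92 − 5·2.3635 + 5 = 14.102
M − M_☉ = 14.102 − 4.83 = 9.272
L/L_☉ = 10^(−0.4 × 9.272) = 1.954×10^-4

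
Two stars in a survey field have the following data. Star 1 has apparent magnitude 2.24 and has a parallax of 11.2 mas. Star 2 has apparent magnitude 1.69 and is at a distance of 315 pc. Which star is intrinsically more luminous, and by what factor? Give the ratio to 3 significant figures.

Star 1: p = 11.2 mas = 0.0112″ → d = 1/p = 89.29 pc
Star 1: M = m − 5 log₁₀ d + 5 = 2.24 − 5·1.9508 + 5 = -2.514
Star 2: M = m − 5 log₁₀ d + 5 = 1.69 − 5·2.4983 + 5 = -5.802
ΔM = M_1 − M_2 = -2.514 − (-5.802) = 3.288; smaller M is more luminous → Star 2.
L ratio = 10^(0.4 |ΔM|) = 10^1.315 = 20.66

Star 2 is more luminous, by a factor of 20.7.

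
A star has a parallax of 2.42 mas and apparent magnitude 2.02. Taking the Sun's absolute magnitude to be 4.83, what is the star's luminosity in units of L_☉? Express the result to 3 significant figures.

L/L_☉ ≈ 22700

d = 1/p = 1000/2.42 mas = 413.2 pc
M = m − 5 log₁₀ d + 5 = 2.02 − 5·2.6162 + 5 = -6.061
M − M_☉ = -6.061 − 4.83 = -10.891
L/L_☉ = 10^(−0.4 × -10.891) = 22720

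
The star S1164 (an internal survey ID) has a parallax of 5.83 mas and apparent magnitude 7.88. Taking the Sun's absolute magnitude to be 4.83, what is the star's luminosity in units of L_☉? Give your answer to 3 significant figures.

L/L_☉ ≈ 17.7

d = 1/p = 1000/5.83 mas = 171.5 pc
M = m − 5 log₁₀ d + 5 = 7.88 − 5·2.2343 + 5 = 1.708
M − M_☉ = 1.708 − 4.83 = -3.122
L/L_☉ = 10^(−0.4 × -3.122) = 17.73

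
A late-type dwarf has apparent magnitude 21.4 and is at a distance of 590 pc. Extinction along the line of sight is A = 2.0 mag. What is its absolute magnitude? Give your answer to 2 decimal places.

M ≈ 10.55

5 log₁₀(d/10 pc) = 5 log₁₀(590.0) − 5 = 8.854
M = m − 5 log₁₀(d/10) − A = 21.4 − 8.854 − 2.0 = 10.546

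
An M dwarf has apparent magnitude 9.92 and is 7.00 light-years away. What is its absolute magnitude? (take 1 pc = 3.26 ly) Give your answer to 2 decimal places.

d = 7.00 ly / 3.26 = 2.147 pc
5 log₁₀(d/10 pc) = 5 log₁₀(2.147) − 5 = -3.341
M = m − 5 log₁₀(d/10) = 9.92 + 3.341 = 13.261

M ≈ 13.26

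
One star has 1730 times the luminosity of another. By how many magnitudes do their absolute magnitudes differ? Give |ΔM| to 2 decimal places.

Pogson: ΔM = −2.5 log₁₀(ratio) = −2.5 log₁₀(1730) = −2.5 × 3.2380 = -8.095

|ΔM| ≈ 8.10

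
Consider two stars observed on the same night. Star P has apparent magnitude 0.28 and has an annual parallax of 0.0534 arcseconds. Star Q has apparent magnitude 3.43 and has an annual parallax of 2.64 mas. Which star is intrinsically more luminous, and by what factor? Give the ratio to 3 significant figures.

Star Q is more luminous, by a factor of 22.5.

Star P: d = 1/p = 1/0.0534″ = 18.73 pc
Star P: M = m − 5 log₁₀ d + 5 = 0.28 − 5·1.2725 + 5 = -1.082
Star Q: p = 2.64 mas = 2.64×10^-3″ → d = 1/p = 378.8 pc
Star Q: M = m − 5 log₁₀ d + 5 = 3.43 − 5·2.5784 + 5 = -4.462
ΔM = M_P − M_Q = -1.082 − (-4.462) = 3.380; smaller M is more luminous → Star Q.
L ratio = 10^(0.4 |ΔM|) = 10^1.352 = 22.48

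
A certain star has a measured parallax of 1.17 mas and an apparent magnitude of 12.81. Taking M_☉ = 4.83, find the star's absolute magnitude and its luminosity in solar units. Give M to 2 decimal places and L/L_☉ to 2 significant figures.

d = 1/p = 1000/1.17 mas = 854.7 pc
M = m − 5 log₁₀ d + 5 = 12.81 − 5·2.9318 + 5 = 3.151
M − M_☉ = 3.151 − 4.83 = -1.679
L/L_☉ = 10^(−0.4 × -1.679) = 4.695

M ≈ 3.15; L/L_☉ ≈ 4.7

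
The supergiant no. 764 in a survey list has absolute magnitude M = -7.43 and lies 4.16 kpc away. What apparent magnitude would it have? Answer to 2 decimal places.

m ≈ 5.67

d = 4.16 kpc = 4160 pc
m = M + 5 log₁₀ d − 5 = -7.43 + 5·3.6191 − 5 = 5.665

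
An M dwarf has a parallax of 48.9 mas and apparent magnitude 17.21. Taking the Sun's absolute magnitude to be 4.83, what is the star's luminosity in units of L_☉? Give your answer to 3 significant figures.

L/L_☉ ≈ 4.67×10^-5

d = 1/p = 1000/48.9 mas = 20.45 pc
M = m − 5 log₁₀ d + 5 = 17.21 − 5·1.3107 + 5 = 15.657
M − M_☉ = 15.657 − 4.83 = 10.827
L/L_☉ = 10^(−0.4 × 10.827) = 4.671×10^-5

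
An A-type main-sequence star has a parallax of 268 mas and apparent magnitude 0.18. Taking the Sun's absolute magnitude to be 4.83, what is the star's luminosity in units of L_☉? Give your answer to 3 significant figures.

L/L_☉ ≈ 10.1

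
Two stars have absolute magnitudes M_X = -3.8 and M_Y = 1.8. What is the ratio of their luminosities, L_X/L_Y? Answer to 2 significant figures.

ΔM = M_X − M_Y = -5.6
L_X/L_Y = 10^(−0.4 ΔM) = 10^2.240 = 173.8

L_X/L_Y ≈ 170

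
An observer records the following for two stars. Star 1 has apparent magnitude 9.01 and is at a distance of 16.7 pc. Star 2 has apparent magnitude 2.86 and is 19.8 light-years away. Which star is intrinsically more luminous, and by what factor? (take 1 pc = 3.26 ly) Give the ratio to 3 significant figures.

Star 1: M = m − 5 log₁₀ d + 5 = 9.01 − 5·1.2227 + 5 = 7.896
Star 2: d = 19.8 ly / 3.26 = 6.074 pc
Star 2: M = m − 5 log₁₀ d + 5 = 2.86 − 5·0.7834 + 5 = 3.943
ΔM = M_1 − M_2 = 7.896 − (3.943) = 3.954; smaller M is more luminous → Star 2.
L ratio = 10^(0.4 |ΔM|) = 10^1.581 = 38.15

Star 2 is more luminous, by a factor of 38.1.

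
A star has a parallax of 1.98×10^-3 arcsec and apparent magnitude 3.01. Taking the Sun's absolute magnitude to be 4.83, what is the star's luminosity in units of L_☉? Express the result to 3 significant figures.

L/L_☉ ≈ 13600

d = 1/p = 1/1.98×10^-3″ = 505.1 pc
M = m − 5 log₁₀ d + 5 = 3.01 − 5·2.7033 + 5 = -5.507
M − M_☉ = -5.507 − 4.83 = -10.337
L/L_☉ = 10^(−0.4 × -10.337) = 13640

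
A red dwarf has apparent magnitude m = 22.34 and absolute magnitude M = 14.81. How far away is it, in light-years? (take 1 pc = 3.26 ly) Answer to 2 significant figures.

d ≈ 1000 ly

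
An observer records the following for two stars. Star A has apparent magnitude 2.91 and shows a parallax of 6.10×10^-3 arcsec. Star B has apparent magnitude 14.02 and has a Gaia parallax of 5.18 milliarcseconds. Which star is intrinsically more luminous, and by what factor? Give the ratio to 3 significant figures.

Star A: d = 1/p = 1/6.10×10^-3″ = 163.9 pc
Star A: M = m − 5 log₁₀ d + 5 = 2.91 − 5·2.2147 + 5 = -3.163
Star B: p = 5.18 mas = 5.18×10^-3″ → d = 1/p = 193.1 pc
Star B: M = m − 5 log₁₀ d + 5 = 14.02 − 5·2.2857 + 5 = 7.592
ΔM = M_A − M_B = -3.163 − (7.592) = -10.755; smaller M is more luminous → Star A.
L ratio = 10^(0.4 |ΔM|) = 10^4.302 = 20040

Star A is more luminous, by a factor of 20000.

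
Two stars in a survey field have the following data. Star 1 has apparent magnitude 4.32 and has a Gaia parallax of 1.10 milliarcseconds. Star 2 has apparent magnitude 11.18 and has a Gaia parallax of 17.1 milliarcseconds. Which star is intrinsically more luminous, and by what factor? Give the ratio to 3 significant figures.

Star 1: p = 1.10 mas = 1.10×10^-3″ → d = 1/p = 909.1 pc
Star 1: M = m − 5 log₁₀ d + 5 = 4.32 − 5·2.9586 + 5 = -5.473
Star 2: p = 17.1 mas = 0.0171″ → d = 1/p = 58.48 pc
Star 2: M = m − 5 log₁₀ d + 5 = 11.18 − 5·1.7670 + 5 = 7.345
ΔM = M_1 − M_2 = -5.473 − (7.345) = -12.818; smaller M is more luminous → Star 1.
L ratio = 10^(0.4 |ΔM|) = 10^5.127 = 134000

Star 1 is more luminous, by a factor of 134000.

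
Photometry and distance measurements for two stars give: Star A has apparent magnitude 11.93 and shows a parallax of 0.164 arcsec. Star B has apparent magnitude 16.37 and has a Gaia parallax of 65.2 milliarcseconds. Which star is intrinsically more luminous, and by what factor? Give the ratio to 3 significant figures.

Star A: d = 1/p = 1/0.164″ = 6.098 pc
Star A: M = m − 5 log₁₀ d + 5 = 11.93 − 5·0.7852 + 5 = 13.004
Star B: p = 65.2 mas = 0.0652″ → d = 1/p = 15.34 pc
Star B: M = m − 5 log₁₀ d + 5 = 16.37 − 5·1.1858 + 5 = 15.441
ΔM = M_A − M_B = 13.004 − (15.441) = -2.437; smaller M is more luminous → Star A.
L ratio = 10^(0.4 |ΔM|) = 10^0.975 = 9.436

Star A is more luminous, by a factor of 9.44.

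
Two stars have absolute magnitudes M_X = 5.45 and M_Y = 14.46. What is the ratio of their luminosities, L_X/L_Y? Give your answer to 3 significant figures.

L_X/L_Y ≈ 4020

ΔM = M_X − M_Y = -9.01
L_X/L_Y = 10^(−0.4 ΔM) = 10^3.604 = 4018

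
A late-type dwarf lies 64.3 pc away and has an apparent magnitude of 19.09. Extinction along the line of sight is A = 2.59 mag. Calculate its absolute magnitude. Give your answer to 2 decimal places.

M ≈ 12.46

5 log₁₀(d/10 pc) = 5 log₁₀(64.30) − 5 = 4.041
M = m − 5 log₁₀(d/10) − A = 19.09 − 4.041 − 2.59 = 12.459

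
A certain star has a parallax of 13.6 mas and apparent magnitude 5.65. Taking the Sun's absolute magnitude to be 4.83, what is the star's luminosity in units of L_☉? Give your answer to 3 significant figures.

L/L_☉ ≈ 25.4

d = 1/p = 1000/13.6 mas = 73.53 pc
M = m − 5 log₁₀ d + 5 = 5.65 − 5·1.8665 + 5 = 1.318
M − M_☉ = 1.318 − 4.83 = -3.512
L/L_☉ = 10^(−0.4 × -3.512) = 25.41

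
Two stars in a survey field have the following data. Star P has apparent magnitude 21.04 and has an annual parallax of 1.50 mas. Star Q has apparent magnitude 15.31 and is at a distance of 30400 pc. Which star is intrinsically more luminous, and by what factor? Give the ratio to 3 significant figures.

Star Q is more luminous, by a factor of 407000.

Star P: p = 1.50 mas = 1.50×10^-3″ → d = 1/p = 666.7 pc
Star P: M = m − 5 log₁₀ d + 5 = 21.04 − 5·2.8239 + 5 = 11.920
Star Q: M = m − 5 log₁₀ d + 5 = 15.31 − 5·4.4829 + 5 = -2.104
ΔM = M_P − M_Q = 11.920 − (-2.104) = 14.025; smaller M is more luminous → Star Q.
L ratio = 10^(0.4 |ΔM|) = 10^5.610 = 407300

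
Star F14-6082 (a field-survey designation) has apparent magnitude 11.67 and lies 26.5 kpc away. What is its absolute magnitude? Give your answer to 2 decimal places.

M ≈ -5.45

d = 26.5 kpc = 26500 pc
5 log₁₀(d/10 pc) = 5 log₁₀(26500) − 5 = 17.116
M = m − 5 log₁₀(d/10) = 11.67 − 17.116 = -5.446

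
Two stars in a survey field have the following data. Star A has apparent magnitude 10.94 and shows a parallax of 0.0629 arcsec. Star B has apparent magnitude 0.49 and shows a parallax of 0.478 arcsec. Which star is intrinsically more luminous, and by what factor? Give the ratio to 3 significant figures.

Star B is more luminous, by a factor of 262.

Star A: d = 1/p = 1/0.0629″ = 15.90 pc
Star A: M = m − 5 log₁₀ d + 5 = 10.94 − 5·1.2013 + 5 = 9.933
Star B: d = 1/p = 1/0.478″ = 2.092 pc
Star B: M = m − 5 log₁₀ d + 5 = 0.49 − 5·0.3206 + 5 = 3.887
ΔM = M_A − M_B = 9.933 − (3.887) = 6.046; smaller M is more luminous → Star B.
L ratio = 10^(0.4 |ΔM|) = 10^2.418 = 262.1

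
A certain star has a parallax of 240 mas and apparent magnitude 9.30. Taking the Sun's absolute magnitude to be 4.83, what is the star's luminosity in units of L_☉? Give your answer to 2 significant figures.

d = 1/p = 1000/240 mas = 4.167 pc
M = m − 5 log₁₀ d + 5 = 9.30 − 5·0.6198 + 5 = 11.201
M − M_☉ = 11.201 − 4.83 = 6.371
L/L_☉ = 10^(−0.4 × 6.371) = 2.829×10^-3

L/L_☉ ≈ 2.8×10^-3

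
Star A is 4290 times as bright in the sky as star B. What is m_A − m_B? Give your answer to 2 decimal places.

Pogson: Δm = −2.5 log₁₀(ratio) = −2.5 log₁₀(4290) = −2.5 × 3.6325 = -9.081
Star A is brighter, so it has the smaller magnitude: the difference is negative.

m_A − m_B ≈ -9.08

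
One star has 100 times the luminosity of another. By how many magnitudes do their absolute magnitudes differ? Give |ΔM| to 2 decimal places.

|ΔM| ≈ 5.00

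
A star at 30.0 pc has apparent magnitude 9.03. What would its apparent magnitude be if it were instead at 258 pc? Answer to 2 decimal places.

m ≈ 13.70

Flux ∝ 1/d², so Δm = 5 log₁₀(d₂/d₁) = 5 log₁₀(258/30.0) = 4.672
m₂ = m₁ + Δm = 9.03 + (4.672) = 13.702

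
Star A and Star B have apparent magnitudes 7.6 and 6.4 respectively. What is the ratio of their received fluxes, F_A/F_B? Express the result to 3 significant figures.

Magnitude difference = 1.2
Flux ratio = 10^(−0.4 Δm) = 10^(−0.4 × 1.2) = 10^-0.480 = 0.3311

F_A/F_B ≈ 0.331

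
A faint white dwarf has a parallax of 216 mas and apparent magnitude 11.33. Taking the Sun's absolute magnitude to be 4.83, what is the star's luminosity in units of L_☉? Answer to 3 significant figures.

d = 1/p = 1000/216 mas = 4.630 pc
M = m − 5 log₁₀ d + 5 = 11.33 − 5·0.6655 + 5 = 13.002
M − M_☉ = 13.002 − 4.83 = 8.172
L/L_☉ = 10^(−0.4 × 8.172) = 5.384×10^-4

L/L_☉ ≈ 5.38×10^-4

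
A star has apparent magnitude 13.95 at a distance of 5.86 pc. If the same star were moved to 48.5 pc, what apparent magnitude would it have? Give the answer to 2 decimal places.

Flux ∝ 1/d², so Δm = 5 log₁₀(d₂/d₁) = 5 log₁₀(48.5/5.86) = 4.589
m₂ = m₁ + Δm = 13.95 + (4.589) = 18.539

m ≈ 18.54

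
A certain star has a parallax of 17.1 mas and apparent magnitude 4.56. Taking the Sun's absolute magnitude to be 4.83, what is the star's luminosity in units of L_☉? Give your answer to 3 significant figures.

L/L_☉ ≈ 43.9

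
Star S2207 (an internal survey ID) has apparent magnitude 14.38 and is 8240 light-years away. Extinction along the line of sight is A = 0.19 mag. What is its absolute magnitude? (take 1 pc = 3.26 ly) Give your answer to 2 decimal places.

d = 8240 ly / 3.26 = 2528 pc
5 log₁₀(d/10 pc) = 5 log₁₀(2528) − 5 = 12.014
M = m − 5 log₁₀(d/10) − A = 14.38 − 12.014 − 0.19 = 2.176

M ≈ 2.18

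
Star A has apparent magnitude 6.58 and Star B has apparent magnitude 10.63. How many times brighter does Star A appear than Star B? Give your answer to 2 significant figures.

42

Magnitude difference = -4.05
Flux ratio = 10^(−0.4 Δm) = 10^(−0.4 × -4.05) = 10^1.620 = 41.69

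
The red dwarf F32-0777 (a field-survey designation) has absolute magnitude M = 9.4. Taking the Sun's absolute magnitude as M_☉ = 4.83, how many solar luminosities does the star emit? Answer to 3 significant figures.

L/L_☉ ≈ 0.0149

M − M_☉ = 9.4 − 4.83 = 4.570
L/L_☉ = 10^(−0.4 (M − M_☉)) = 10^-1.828 = 0.01486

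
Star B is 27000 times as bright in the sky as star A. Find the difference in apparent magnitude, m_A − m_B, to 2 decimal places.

m_A − m_B ≈ 11.08

Pogson: Δm = −2.5 log₁₀(ratio) = −2.5 log₁₀(27000) = −2.5 × 4.4314 = -11.078
Star B is brighter so has the smaller magnitude: m_A − m_B is positive.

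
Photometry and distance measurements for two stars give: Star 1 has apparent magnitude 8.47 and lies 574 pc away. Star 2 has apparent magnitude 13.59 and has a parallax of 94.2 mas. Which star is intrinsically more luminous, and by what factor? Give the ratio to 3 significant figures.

Star 1 is more luminous, by a factor of 327000.

Star 1: M = m − 5 log₁₀ d + 5 = 8.47 − 5·2.7589 + 5 = -0.325
Star 2: p = 94.2 mas = 0.0942″ → d = 1/p = 10.62 pc
Star 2: M = m − 5 log₁₀ d + 5 = 13.59 − 5·1.0259 + 5 = 13.460
ΔM = M_1 − M_2 = -0.325 − (13.460) = -13.785; smaller M is more luminous → Star 1.
L ratio = 10^(0.4 |ΔM|) = 10^5.514 = 326500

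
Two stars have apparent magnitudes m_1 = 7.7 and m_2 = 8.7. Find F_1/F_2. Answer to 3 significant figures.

F_1/F_2 ≈ 2.51

Magnitude difference = -1.0
Flux ratio = 10^(−0.4 Δm) = 10^(−0.4 × -1.0) = 10^0.400 = 2.512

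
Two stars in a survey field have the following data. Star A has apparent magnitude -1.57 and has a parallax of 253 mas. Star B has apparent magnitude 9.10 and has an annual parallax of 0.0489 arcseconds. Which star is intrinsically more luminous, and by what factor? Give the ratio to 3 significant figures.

Star A is more luminous, by a factor of 692.

Star A: p = 253 mas = 0.253″ → d = 1/p = 3.953 pc
Star A: M = m − 5 log₁₀ d + 5 = -1.57 − 5·0.5969 + 5 = 0.446
Star B: d = 1/p = 1/0.0489″ = 20.45 pc
Star B: M = m − 5 log₁₀ d + 5 = 9.10 − 5·1.3107 + 5 = 7.547
ΔM = M_A − M_B = 0.446 − (7.547) = -7.101; smaller M is more luminous → Star A.
L ratio = 10^(0.4 |ΔM|) = 10^2.840 = 692.4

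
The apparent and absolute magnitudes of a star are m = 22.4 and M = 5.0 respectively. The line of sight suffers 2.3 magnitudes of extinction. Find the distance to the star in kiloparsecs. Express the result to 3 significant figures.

m − M = 5 log₁₀(d/10 pc) + A  ⇒  22.4 − (5.0) − 2.3 = 5 log₁₀(d/10)
15.100 = 5 log₁₀(d/10)
log₁₀ d = (m − M − A)/5 + 1 = 4.0200
d = 10^4.0200 = 10470 pc
= 10.47 kpc

d ≈ 10.5 kpc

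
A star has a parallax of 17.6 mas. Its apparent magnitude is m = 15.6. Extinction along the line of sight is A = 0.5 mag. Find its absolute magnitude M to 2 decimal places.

p = 17.6 mas = 0.0176″ → d = 1/p = 56.82 pc
5 log₁₀(d/10 pc) = 5 log₁₀(56.82) − 5 = 3.772
M = m − 5 log₁₀(d/10) − A = 15.6 − 3.772 − 0.5 = 11.328

M ≈ 11.33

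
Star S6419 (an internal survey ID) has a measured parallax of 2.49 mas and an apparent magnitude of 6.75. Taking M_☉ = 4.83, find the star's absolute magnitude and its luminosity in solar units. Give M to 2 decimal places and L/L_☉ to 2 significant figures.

M ≈ -1.27; L/L_☉ ≈ 280

d = 1/p = 1000/2.49 mas = 401.6 pc
M = m − 5 log₁₀ d + 5 = 6.75 − 5·2.6038 + 5 = -1.269
M − M_☉ = -1.269 − 4.83 = -6.099
L/L_☉ = 10^(−0.4 × -6.099) = 275.2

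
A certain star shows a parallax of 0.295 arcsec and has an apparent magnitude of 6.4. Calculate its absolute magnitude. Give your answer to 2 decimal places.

M ≈ 8.75

d = 1/p = 1/0.295″ = 3.390 pc
5 log₁₀(d/10 pc) = 5 log₁₀(3.390) − 5 = -2.349
M = m − 5 log₁₀(d/10) = 6.4 + 2.349 = 8.749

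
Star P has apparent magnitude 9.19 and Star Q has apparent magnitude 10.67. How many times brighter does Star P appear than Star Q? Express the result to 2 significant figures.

3.9

Δm = 9.19 − (10.67) = -1.48
Flux ratio = 10^(−0.4 Δm) = 10^(−0.4 × -1.48) = 10^0.592 = 3.908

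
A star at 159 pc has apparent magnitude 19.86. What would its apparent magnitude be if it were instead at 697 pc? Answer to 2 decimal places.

m ≈ 23.07

Flux ∝ 1/d², so Δm = 5 log₁₀(d₂/d₁) = 5 log₁₀(697/159) = 3.209
m₂ = m₁ + Δm = 19.86 + (3.209) = 23.069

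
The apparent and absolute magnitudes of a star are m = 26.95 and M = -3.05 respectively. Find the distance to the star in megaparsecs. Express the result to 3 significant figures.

d ≈ 10.0 Mpc

Distance modulus: m − M = 26.95 − (-3.05) = 30.000
m − M = 5 log₁₀ d − 5
log₁₀ d = (m − M)/5 + 1 = 7.0000
d = 10^7.0000 = 1.000×10^7 pc
= 10.00 Mpc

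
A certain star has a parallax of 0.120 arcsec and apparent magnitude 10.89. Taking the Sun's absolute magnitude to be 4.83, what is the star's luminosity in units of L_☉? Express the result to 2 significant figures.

L/L_☉ ≈ 2.6×10^-3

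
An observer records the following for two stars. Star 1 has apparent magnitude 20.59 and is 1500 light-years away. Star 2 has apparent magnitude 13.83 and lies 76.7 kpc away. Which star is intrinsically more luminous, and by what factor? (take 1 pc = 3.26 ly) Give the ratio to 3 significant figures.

Star 1: d = 1500 ly / 3.26 = 460.1 pc
Star 1: M = m − 5 log₁₀ d + 5 = 20.59 − 5·2.6629 + 5 = 12.276
Star 2: d = 76.7 kpc = 76700 pc
Star 2: M = m − 5 log₁₀ d + 5 = 13.83 − 5·4.8848 + 5 = -5.594
ΔM = M_1 − M_2 = 12.276 − (-5.594) = 17.870; smaller M is more luminous → Star 2.
L ratio = 10^(0.4 |ΔM|) = 10^7.148 = 1.406×10^7

Star 2 is more luminous, by a factor of 1.41×10^7.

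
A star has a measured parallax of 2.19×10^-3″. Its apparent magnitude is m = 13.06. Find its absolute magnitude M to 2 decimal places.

M ≈ 4.76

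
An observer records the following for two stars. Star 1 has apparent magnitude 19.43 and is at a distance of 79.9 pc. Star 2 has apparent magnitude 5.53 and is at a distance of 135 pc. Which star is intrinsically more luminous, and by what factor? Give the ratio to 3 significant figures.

Star 1: M = m − 5 log₁₀ d + 5 = 19.43 − 5·1.9025 + 5 = 14.917
Star 2: M = m − 5 log₁₀ d + 5 = 5.53 − 5·2.1303 + 5 = -0.122
ΔM = M_1 − M_2 = 14.917 − (-0.122) = 15.039; smaller M is more luminous → Star 2.
L ratio = 10^(0.4 |ΔM|) = 10^6.016 = 1.037×10^6

Star 2 is more luminous, by a factor of 1.04×10^6.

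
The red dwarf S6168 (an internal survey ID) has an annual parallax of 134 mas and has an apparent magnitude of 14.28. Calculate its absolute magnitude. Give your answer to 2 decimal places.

M ≈ 14.92

p = 134 mas = 0.134″ → d = 1/p = 7.463 pc
5 log₁₀(d/10 pc) = 5 log₁₀(7.463) − 5 = -0.636
M = m − 5 log₁₀(d/10) = 14.28 + 0.636 = 14.916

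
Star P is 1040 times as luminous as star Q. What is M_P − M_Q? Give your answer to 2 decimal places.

M_P − M_Q ≈ -7.54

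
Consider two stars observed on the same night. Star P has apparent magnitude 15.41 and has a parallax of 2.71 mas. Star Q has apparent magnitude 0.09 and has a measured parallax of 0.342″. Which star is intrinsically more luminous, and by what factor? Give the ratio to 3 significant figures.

Star P: p = 2.71 mas = 2.71×10^-3″ → d = 1/p = 369.0 pc
Star P: M = m − 5 log₁₀ d + 5 = 15.41 − 5·2.5670 + 5 = 7.575
Star Q: d = 1/p = 1/0.342″ = 2.924 pc
Star Q: M = m − 5 log₁₀ d + 5 = 0.09 − 5·0.4660 + 5 = 2.760
ΔM = M_P − M_Q = 7.575 − (2.760) = 4.815; smaller M is more luminous → Star Q.
L ratio = 10^(0.4 |ΔM|) = 10^1.926 = 84.31

Star Q is more luminous, by a factor of 84.3.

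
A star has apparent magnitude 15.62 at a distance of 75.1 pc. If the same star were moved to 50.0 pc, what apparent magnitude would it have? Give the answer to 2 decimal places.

m ≈ 14.74

Flux ∝ 1/d², so Δm = 5 log₁₀(d₂/d₁) = 5 log₁₀(50.0/75.1) = -0.883
m₂ = m₁ + Δm = 15.62 + (-0.883) = 14.737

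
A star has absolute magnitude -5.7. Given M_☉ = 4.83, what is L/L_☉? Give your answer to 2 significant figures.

L/L_☉ ≈ 16000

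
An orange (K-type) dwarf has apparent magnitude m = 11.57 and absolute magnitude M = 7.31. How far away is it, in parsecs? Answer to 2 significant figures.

d ≈ 71 pc

μ = m − M = 4.260
m − M = 5 log₁₀ d − 5
log₁₀ d = (m − M)/5 + 1 = 1.8520
d = 10^1.8520 = 71.12 pc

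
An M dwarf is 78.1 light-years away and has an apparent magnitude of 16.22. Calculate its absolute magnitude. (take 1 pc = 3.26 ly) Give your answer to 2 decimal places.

d = 78.1 ly / 3.26 = 23.96 pc
5 log₁₀(d/10 pc) = 5 log₁₀(23.96) − 5 = 1.897
M = m − 5 log₁₀(d/10) = 16.22 − 1.897 = 14.323

M ≈ 14.32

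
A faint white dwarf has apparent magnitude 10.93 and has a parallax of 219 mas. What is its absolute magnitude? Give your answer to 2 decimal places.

M ≈ 12.63

p = 219 mas = 0.219″ → d = 1/p = 4.566 pc
5 log₁₀(d/10 pc) = 5 log₁₀(4.566) − 5 = -1.702
M = m − 5 log₁₀(d/10) = 10.93 + 1.702 = 12.632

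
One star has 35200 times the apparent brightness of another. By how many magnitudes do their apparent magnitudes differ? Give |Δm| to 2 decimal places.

|Δm| ≈ 11.37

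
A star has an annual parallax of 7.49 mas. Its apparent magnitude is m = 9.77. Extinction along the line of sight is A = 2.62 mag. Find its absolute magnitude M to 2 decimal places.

p = 7.49 mas = 7.49×10^-3″ → d = 1/p = 133.5 pc
5 log₁₀(d/10 pc) = 5 log₁₀(133.5) − 5 = 5.628
M = m − 5 log₁₀(d/10) − A = 9.77 − 5.628 − 2.62 = 1.522

M ≈ 1.52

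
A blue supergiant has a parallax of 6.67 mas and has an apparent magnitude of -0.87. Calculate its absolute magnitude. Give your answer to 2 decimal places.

M ≈ -6.75

p = 6.67 mas = 6.67×10^-3″ → d = 1/p = 149.9 pc
5 log₁₀(d/10 pc) = 5 log₁₀(149.9) − 5 = 5.879
M = m − 5 log₁₀(d/10) = -0.87 − 5.879 = -6.749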